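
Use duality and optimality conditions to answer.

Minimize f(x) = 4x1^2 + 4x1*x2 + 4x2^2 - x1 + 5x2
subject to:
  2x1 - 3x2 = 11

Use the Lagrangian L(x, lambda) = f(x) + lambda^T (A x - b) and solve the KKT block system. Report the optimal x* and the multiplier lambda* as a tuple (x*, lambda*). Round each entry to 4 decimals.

Form the Lagrangian:
  L(x, lambda) = (1/2) x^T Q x + c^T x + lambda^T (A x - b)
Stationarity (grad_x L = 0): Q x + c + A^T lambda = 0.
Primal feasibility: A x = b.

This gives the KKT block system:
  [ Q   A^T ] [ x     ]   [-c ]
  [ A    0  ] [ lambda ] = [ b ]

Solving the linear system:
  x*      = (1.8882, -2.4079)
  lambda* = (-2.2368)
  f(x*)   = 5.3388

x* = (1.8882, -2.4079), lambda* = (-2.2368)


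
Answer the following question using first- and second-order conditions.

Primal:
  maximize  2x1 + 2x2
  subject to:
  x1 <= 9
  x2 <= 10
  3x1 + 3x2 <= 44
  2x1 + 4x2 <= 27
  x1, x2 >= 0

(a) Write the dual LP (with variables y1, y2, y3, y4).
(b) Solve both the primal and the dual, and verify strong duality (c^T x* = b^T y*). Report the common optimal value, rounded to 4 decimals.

The standard primal-dual pair for 'max c^T x s.t. A x <= b, x >= 0' is:
  Dual:  min b^T y  s.t.  A^T y >= c,  y >= 0.

So the dual LP is:
  minimize  9y1 + 10y2 + 44y3 + 27y4
  subject to:
    y1 + 3y3 + 2y4 >= 2
    y2 + 3y3 + 4y4 >= 2
    y1, y2, y3, y4 >= 0

Solving the primal: x* = (9, 2.25).
  primal value c^T x* = 22.5.
Solving the dual: y* = (1, 0, 0, 0.5).
  dual value b^T y* = 22.5.
Strong duality: c^T x* = b^T y*. Confirmed.

22.5


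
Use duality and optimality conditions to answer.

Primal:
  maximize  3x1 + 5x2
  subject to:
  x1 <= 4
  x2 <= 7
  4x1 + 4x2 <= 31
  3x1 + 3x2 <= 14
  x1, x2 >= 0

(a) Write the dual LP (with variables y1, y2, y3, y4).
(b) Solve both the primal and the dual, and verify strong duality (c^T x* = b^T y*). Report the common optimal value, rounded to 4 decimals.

The standard primal-dual pair for 'max c^T x s.t. A x <= b, x >= 0' is:
  Dual:  min b^T y  s.t.  A^T y >= c,  y >= 0.

So the dual LP is:
  minimize  4y1 + 7y2 + 31y3 + 14y4
  subject to:
    y1 + 4y3 + 3y4 >= 3
    y2 + 4y3 + 3y4 >= 5
    y1, y2, y3, y4 >= 0

Solving the primal: x* = (0, 4.6667).
  primal value c^T x* = 23.3333.
Solving the dual: y* = (0, 0, 0, 1.6667).
  dual value b^T y* = 23.3333.
Strong duality: c^T x* = b^T y*. Confirmed.

23.3333


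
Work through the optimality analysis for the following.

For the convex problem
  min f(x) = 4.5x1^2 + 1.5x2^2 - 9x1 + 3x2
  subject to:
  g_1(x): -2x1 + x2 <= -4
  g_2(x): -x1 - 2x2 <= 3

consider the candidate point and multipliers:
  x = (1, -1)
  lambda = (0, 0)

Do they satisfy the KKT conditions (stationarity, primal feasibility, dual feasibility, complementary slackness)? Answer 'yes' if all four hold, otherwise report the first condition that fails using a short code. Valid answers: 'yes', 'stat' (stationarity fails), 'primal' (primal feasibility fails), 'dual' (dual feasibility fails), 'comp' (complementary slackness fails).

Gradient of f: grad f(x) = Q x + c = (0, 0)
Constraint values g_i(x) = a_i^T x - b_i:
  g_1((1, -1)) = 1
  g_2((1, -1)) = -2
Stationarity residual: grad f(x) + sum_i lambda_i a_i = (0, 0)
  -> stationarity OK
Primal feasibility (all g_i <= 0): FAILS
Dual feasibility (all lambda_i >= 0): OK
Complementary slackness (lambda_i * g_i(x) = 0 for all i): OK

Verdict: the first failing condition is primal_feasibility -> primal.

primal


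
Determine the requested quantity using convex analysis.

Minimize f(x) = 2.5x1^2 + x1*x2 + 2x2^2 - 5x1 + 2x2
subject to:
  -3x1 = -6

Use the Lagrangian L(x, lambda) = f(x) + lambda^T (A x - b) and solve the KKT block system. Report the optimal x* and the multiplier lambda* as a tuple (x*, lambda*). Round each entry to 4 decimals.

Form the Lagrangian:
  L(x, lambda) = (1/2) x^T Q x + c^T x + lambda^T (A x - b)
Stationarity (grad_x L = 0): Q x + c + A^T lambda = 0.
Primal feasibility: A x = b.

This gives the KKT block system:
  [ Q   A^T ] [ x     ]   [-c ]
  [ A    0  ] [ lambda ] = [ b ]

Solving the linear system:
  x*      = (2, -1)
  lambda* = (1.3333)
  f(x*)   = -2

x* = (2, -1), lambda* = (1.3333)


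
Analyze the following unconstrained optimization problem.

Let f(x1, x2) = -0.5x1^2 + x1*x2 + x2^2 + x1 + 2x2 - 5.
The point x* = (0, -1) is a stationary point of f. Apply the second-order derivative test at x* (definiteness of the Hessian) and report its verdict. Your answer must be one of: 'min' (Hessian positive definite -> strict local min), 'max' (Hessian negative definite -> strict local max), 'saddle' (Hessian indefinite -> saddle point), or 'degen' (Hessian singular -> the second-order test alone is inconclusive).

Compute the Hessian H = grad^2 f:
  H = [[-1, 1], [1, 2]]
Verify stationarity: grad f(x*) = H x* + g = (0, 0).
Eigenvalues of H: -1.3028, 2.3028.
Eigenvalues have mixed signs, so H is indefinite -> x* is a saddle point.

saddle


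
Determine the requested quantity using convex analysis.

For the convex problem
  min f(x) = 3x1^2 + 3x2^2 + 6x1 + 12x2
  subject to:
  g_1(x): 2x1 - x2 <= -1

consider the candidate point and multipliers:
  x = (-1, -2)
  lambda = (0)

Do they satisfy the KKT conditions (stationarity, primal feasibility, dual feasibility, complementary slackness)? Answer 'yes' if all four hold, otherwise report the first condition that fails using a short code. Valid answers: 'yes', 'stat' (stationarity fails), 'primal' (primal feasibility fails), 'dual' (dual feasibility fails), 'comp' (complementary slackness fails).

Gradient of f: grad f(x) = Q x + c = (0, 0)
Constraint values g_i(x) = a_i^T x - b_i:
  g_1((-1, -2)) = 1
Stationarity residual: grad f(x) + sum_i lambda_i a_i = (0, 0)
  -> stationarity OK
Primal feasibility (all g_i <= 0): FAILS
Dual feasibility (all lambda_i >= 0): OK
Complementary slackness (lambda_i * g_i(x) = 0 for all i): OK

Verdict: the first failing condition is primal_feasibility -> primal.

primal


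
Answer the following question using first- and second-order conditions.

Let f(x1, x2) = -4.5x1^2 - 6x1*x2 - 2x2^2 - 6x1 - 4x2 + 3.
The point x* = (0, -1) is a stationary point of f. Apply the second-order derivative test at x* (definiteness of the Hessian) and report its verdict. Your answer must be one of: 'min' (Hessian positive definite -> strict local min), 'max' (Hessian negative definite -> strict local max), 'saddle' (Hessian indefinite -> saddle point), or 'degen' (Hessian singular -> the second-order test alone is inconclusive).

Compute the Hessian H = grad^2 f:
  H = [[-9, -6], [-6, -4]]
Verify stationarity: grad f(x*) = H x* + g = (0, 0).
Eigenvalues of H: -13, 0.
H has a zero eigenvalue (singular; negative semidefinite but not definite), so H is neither positive definite, negative definite, nor indefinite. The second-order test alone is inconclusive -> degen.
(Indeed, f is constant along the null direction of H through x*, so x* is not a strict local extremum.)

degen


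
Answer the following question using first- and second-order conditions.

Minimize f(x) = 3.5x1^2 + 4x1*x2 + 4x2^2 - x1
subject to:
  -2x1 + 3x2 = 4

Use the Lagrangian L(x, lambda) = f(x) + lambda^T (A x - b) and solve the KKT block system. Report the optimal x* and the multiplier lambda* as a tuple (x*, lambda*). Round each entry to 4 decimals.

Form the Lagrangian:
  L(x, lambda) = (1/2) x^T Q x + c^T x + lambda^T (A x - b)
Stationarity (grad_x L = 0): Q x + c + A^T lambda = 0.
Primal feasibility: A x = b.

This gives the KKT block system:
  [ Q   A^T ] [ x     ]   [-c ]
  [ A    0  ] [ lambda ] = [ b ]

Solving the linear system:
  x*      = (-0.7203, 0.8531)
  lambda* = (-1.3147)
  f(x*)   = 2.9895

x* = (-0.7203, 0.8531), lambda* = (-1.3147)


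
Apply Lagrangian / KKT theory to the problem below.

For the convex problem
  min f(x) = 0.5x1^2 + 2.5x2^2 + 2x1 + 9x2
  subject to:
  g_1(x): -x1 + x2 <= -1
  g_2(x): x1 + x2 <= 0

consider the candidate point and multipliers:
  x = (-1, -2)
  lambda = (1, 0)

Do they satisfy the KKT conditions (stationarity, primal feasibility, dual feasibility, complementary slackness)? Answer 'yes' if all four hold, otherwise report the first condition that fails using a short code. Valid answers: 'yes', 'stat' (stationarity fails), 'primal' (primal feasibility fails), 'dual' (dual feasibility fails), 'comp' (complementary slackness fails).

Gradient of f: grad f(x) = Q x + c = (1, -1)
Constraint values g_i(x) = a_i^T x - b_i:
  g_1((-1, -2)) = 0
  g_2((-1, -2)) = -3
Stationarity residual: grad f(x) + sum_i lambda_i a_i = (0, 0)
  -> stationarity OK
Primal feasibility (all g_i <= 0): OK
Dual feasibility (all lambda_i >= 0): OK
Complementary slackness (lambda_i * g_i(x) = 0 for all i): OK

Verdict: yes, KKT holds.

yes


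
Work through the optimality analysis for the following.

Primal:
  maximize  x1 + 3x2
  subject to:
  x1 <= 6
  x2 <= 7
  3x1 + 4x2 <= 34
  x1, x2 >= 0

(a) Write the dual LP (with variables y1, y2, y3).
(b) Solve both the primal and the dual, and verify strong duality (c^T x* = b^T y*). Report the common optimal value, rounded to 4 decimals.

The standard primal-dual pair for 'max c^T x s.t. A x <= b, x >= 0' is:
  Dual:  min b^T y  s.t.  A^T y >= c,  y >= 0.

So the dual LP is:
  minimize  6y1 + 7y2 + 34y3
  subject to:
    y1 + 3y3 >= 1
    y2 + 4y3 >= 3
    y1, y2, y3 >= 0

Solving the primal: x* = (2, 7).
  primal value c^T x* = 23.
Solving the dual: y* = (0, 1.6667, 0.3333).
  dual value b^T y* = 23.
Strong duality: c^T x* = b^T y*. Confirmed.

23


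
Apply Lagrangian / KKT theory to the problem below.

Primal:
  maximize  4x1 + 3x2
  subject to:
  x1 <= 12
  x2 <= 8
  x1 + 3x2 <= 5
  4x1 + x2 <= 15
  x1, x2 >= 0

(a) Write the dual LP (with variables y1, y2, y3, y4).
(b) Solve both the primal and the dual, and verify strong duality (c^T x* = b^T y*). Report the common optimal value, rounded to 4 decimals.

The standard primal-dual pair for 'max c^T x s.t. A x <= b, x >= 0' is:
  Dual:  min b^T y  s.t.  A^T y >= c,  y >= 0.

So the dual LP is:
  minimize  12y1 + 8y2 + 5y3 + 15y4
  subject to:
    y1 + y3 + 4y4 >= 4
    y2 + 3y3 + y4 >= 3
    y1, y2, y3, y4 >= 0

Solving the primal: x* = (3.6364, 0.4545).
  primal value c^T x* = 15.9091.
Solving the dual: y* = (0, 0, 0.7273, 0.8182).
  dual value b^T y* = 15.9091.
Strong duality: c^T x* = b^T y*. Confirmed.

15.9091


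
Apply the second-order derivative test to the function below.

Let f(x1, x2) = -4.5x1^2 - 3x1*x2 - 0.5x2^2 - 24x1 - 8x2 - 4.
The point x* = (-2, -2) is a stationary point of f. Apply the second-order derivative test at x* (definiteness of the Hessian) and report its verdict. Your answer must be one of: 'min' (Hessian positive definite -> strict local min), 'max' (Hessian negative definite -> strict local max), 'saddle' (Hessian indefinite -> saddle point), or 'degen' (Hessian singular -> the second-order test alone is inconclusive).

Compute the Hessian H = grad^2 f:
  H = [[-9, -3], [-3, -1]]
Verify stationarity: grad f(x*) = H x* + g = (0, 0).
Eigenvalues of H: -10, 0.
H has a zero eigenvalue (singular; negative semidefinite but not definite), so H is neither positive definite, negative definite, nor indefinite. The second-order test alone is inconclusive -> degen.
(Indeed, f is constant along the null direction of H through x*, so x* is not a strict local extremum.)

degen


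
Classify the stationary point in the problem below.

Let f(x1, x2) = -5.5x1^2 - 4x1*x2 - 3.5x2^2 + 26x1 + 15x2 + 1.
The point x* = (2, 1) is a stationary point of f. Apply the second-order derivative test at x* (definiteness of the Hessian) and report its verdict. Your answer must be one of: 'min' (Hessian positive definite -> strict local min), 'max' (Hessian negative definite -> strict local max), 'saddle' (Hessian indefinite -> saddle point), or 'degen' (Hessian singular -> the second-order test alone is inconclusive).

Compute the Hessian H = grad^2 f:
  H = [[-11, -4], [-4, -7]]
Verify stationarity: grad f(x*) = H x* + g = (0, 0).
Eigenvalues of H: -13.4721, -4.5279.
Both eigenvalues < 0, so H is negative definite -> x* is a strict local max.

max


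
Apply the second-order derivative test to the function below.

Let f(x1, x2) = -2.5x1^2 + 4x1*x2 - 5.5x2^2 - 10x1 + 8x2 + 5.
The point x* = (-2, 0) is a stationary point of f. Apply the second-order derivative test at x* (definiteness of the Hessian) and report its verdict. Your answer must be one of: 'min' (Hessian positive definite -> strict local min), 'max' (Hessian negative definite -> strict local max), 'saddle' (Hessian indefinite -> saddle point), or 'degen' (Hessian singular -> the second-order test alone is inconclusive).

Compute the Hessian H = grad^2 f:
  H = [[-5, 4], [4, -11]]
Verify stationarity: grad f(x*) = H x* + g = (0, 0).
Eigenvalues of H: -13, -3.
Both eigenvalues < 0, so H is negative definite -> x* is a strict local max.

max


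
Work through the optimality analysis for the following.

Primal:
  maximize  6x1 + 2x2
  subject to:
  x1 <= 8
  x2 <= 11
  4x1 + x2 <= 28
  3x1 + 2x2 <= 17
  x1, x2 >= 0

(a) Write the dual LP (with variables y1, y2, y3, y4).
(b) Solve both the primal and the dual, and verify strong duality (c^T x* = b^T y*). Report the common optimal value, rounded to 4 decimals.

The standard primal-dual pair for 'max c^T x s.t. A x <= b, x >= 0' is:
  Dual:  min b^T y  s.t.  A^T y >= c,  y >= 0.

So the dual LP is:
  minimize  8y1 + 11y2 + 28y3 + 17y4
  subject to:
    y1 + 4y3 + 3y4 >= 6
    y2 + y3 + 2y4 >= 2
    y1, y2, y3, y4 >= 0

Solving the primal: x* = (5.6667, 0).
  primal value c^T x* = 34.
Solving the dual: y* = (0, 0, 0, 2).
  dual value b^T y* = 34.
Strong duality: c^T x* = b^T y*. Confirmed.

34


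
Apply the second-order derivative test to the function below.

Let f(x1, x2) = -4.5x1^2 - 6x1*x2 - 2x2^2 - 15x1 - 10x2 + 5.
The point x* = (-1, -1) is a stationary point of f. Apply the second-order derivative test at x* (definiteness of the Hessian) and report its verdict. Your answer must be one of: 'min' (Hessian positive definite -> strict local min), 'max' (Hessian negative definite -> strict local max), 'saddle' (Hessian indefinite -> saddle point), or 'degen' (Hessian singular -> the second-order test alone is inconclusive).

Compute the Hessian H = grad^2 f:
  H = [[-9, -6], [-6, -4]]
Verify stationarity: grad f(x*) = H x* + g = (0, 0).
Eigenvalues of H: -13, 0.
H has a zero eigenvalue (singular; negative semidefinite but not definite), so H is neither positive definite, negative definite, nor indefinite. The second-order test alone is inconclusive -> degen.
(Indeed, f is constant along the null direction of H through x*, so x* is not a strict local extremum.)

degen


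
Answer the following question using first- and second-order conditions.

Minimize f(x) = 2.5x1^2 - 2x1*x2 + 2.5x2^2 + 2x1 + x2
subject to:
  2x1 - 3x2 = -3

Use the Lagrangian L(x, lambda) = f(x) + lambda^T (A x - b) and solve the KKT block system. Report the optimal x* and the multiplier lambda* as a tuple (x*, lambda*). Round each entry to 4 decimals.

Form the Lagrangian:
  L(x, lambda) = (1/2) x^T Q x + c^T x + lambda^T (A x - b)
Stationarity (grad_x L = 0): Q x + c + A^T lambda = 0.
Primal feasibility: A x = b.

This gives the KKT block system:
  [ Q   A^T ] [ x     ]   [-c ]
  [ A    0  ] [ lambda ] = [ b ]

Solving the linear system:
  x*      = (-0.878, 0.4146)
  lambda* = (1.6098)
  f(x*)   = 1.7439

x* = (-0.878, 0.4146), lambda* = (1.6098)


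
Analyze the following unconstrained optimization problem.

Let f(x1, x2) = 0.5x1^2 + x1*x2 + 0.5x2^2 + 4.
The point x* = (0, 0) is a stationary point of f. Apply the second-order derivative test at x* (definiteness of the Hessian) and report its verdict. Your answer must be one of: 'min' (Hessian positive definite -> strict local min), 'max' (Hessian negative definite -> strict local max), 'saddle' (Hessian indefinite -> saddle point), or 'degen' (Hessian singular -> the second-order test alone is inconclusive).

Compute the Hessian H = grad^2 f:
  H = [[1, 1], [1, 1]]
Verify stationarity: grad f(x*) = H x* + g = (0, 0).
Eigenvalues of H: 0, 2.
H has a zero eigenvalue (singular; positive semidefinite but not definite), so H is neither positive definite, negative definite, nor indefinite. The second-order test alone is inconclusive -> degen.
(Indeed, f is constant along the null direction of H through x*, so x* is not a strict local extremum.)

degen


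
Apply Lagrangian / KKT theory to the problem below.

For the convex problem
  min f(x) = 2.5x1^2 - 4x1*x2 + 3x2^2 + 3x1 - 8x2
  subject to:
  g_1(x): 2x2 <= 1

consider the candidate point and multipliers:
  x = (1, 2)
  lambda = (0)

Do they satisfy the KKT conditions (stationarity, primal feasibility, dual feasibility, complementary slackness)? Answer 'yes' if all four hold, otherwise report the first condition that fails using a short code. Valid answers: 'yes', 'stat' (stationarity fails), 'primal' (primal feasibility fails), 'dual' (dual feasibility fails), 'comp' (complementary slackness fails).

Gradient of f: grad f(x) = Q x + c = (0, 0)
Constraint values g_i(x) = a_i^T x - b_i:
  g_1((1, 2)) = 3
Stationarity residual: grad f(x) + sum_i lambda_i a_i = (0, 0)
  -> stationarity OK
Primal feasibility (all g_i <= 0): FAILS
Dual feasibility (all lambda_i >= 0): OK
Complementary slackness (lambda_i * g_i(x) = 0 for all i): OK

Verdict: the first failing condition is primal_feasibility -> primal.

primal


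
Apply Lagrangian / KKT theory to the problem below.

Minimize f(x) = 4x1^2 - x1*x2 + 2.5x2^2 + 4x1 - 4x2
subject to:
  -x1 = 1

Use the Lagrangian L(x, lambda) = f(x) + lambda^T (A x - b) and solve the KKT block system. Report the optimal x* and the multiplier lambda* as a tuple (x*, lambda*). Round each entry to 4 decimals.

Form the Lagrangian:
  L(x, lambda) = (1/2) x^T Q x + c^T x + lambda^T (A x - b)
Stationarity (grad_x L = 0): Q x + c + A^T lambda = 0.
Primal feasibility: A x = b.

This gives the KKT block system:
  [ Q   A^T ] [ x     ]   [-c ]
  [ A    0  ] [ lambda ] = [ b ]

Solving the linear system:
  x*      = (-1, 0.6)
  lambda* = (-4.6)
  f(x*)   = -0.9

x* = (-1, 0.6), lambda* = (-4.6)


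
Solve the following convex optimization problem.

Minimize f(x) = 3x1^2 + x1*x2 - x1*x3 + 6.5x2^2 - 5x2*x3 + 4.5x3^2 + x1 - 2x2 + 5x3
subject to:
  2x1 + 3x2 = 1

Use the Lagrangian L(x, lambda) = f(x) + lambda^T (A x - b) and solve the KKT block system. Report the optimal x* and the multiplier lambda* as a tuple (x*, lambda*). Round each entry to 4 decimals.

Form the Lagrangian:
  L(x, lambda) = (1/2) x^T Q x + c^T x + lambda^T (A x - b)
Stationarity (grad_x L = 0): Q x + c + A^T lambda = 0.
Primal feasibility: A x = b.

This gives the KKT block system:
  [ Q   A^T ] [ x     ]   [-c ]
  [ A    0  ] [ lambda ] = [ b ]

Solving the linear system:
  x*      = (0.1104, 0.2597, -0.399)
  lambda* = (-1.1606)
  f(x*)   = -0.6217

x* = (0.1104, 0.2597, -0.399), lambda* = (-1.1606)


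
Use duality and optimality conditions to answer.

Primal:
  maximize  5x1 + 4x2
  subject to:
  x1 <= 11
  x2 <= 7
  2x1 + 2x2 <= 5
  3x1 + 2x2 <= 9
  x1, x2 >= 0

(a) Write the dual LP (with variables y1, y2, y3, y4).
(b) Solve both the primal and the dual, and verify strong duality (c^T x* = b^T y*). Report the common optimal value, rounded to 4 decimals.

The standard primal-dual pair for 'max c^T x s.t. A x <= b, x >= 0' is:
  Dual:  min b^T y  s.t.  A^T y >= c,  y >= 0.

So the dual LP is:
  minimize  11y1 + 7y2 + 5y3 + 9y4
  subject to:
    y1 + 2y3 + 3y4 >= 5
    y2 + 2y3 + 2y4 >= 4
    y1, y2, y3, y4 >= 0

Solving the primal: x* = (2.5, 0).
  primal value c^T x* = 12.5.
Solving the dual: y* = (0, 0, 2.5, 0).
  dual value b^T y* = 12.5.
Strong duality: c^T x* = b^T y*. Confirmed.

12.5


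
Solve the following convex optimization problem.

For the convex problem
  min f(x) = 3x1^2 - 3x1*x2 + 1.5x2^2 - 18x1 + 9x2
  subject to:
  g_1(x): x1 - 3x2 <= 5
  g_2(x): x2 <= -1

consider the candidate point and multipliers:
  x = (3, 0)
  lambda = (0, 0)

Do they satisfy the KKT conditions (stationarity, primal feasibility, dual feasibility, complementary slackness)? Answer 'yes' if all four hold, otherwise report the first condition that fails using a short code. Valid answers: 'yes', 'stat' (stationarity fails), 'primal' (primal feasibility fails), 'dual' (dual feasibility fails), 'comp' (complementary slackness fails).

Gradient of f: grad f(x) = Q x + c = (0, 0)
Constraint values g_i(x) = a_i^T x - b_i:
  g_1((3, 0)) = -2
  g_2((3, 0)) = 1
Stationarity residual: grad f(x) + sum_i lambda_i a_i = (0, 0)
  -> stationarity OK
Primal feasibility (all g_i <= 0): FAILS
Dual feasibility (all lambda_i >= 0): OK
Complementary slackness (lambda_i * g_i(x) = 0 for all i): OK

Verdict: the first failing condition is primal_feasibility -> primal.

primal


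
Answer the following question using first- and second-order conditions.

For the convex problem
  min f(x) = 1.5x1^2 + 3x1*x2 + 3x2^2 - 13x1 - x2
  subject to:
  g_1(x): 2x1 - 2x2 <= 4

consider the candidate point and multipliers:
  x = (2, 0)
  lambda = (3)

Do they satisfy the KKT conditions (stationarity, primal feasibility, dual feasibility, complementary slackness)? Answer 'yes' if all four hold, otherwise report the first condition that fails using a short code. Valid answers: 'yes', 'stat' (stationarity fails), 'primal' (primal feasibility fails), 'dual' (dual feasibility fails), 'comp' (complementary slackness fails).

Gradient of f: grad f(x) = Q x + c = (-7, 5)
Constraint values g_i(x) = a_i^T x - b_i:
  g_1((2, 0)) = 0
Stationarity residual: grad f(x) + sum_i lambda_i a_i = (-1, -1)
  -> stationarity FAILS
Primal feasibility (all g_i <= 0): OK
Dual feasibility (all lambda_i >= 0): OK
Complementary slackness (lambda_i * g_i(x) = 0 for all i): OK

Verdict: the first failing condition is stationarity -> stat.

stat


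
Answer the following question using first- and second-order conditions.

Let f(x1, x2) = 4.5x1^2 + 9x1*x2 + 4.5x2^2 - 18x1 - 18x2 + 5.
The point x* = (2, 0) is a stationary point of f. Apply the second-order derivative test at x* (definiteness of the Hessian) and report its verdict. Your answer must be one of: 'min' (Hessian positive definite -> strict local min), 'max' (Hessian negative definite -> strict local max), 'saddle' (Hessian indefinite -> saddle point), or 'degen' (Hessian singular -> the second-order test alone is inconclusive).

Compute the Hessian H = grad^2 f:
  H = [[9, 9], [9, 9]]
Verify stationarity: grad f(x*) = H x* + g = (0, 0).
Eigenvalues of H: 0, 18.
H has a zero eigenvalue (singular; positive semidefinite but not definite), so H is neither positive definite, negative definite, nor indefinite. The second-order test alone is inconclusive -> degen.
(Indeed, f is constant along the null direction of H through x*, so x* is not a strict local extremum.)

degen


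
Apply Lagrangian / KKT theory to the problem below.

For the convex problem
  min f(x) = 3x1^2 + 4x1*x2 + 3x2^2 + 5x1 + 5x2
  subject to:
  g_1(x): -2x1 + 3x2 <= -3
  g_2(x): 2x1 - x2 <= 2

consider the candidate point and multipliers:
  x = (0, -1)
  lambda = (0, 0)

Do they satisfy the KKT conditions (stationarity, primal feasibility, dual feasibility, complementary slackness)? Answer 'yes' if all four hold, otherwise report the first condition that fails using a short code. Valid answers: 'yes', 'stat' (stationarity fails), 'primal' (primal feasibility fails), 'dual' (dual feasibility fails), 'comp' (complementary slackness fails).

Gradient of f: grad f(x) = Q x + c = (1, -1)
Constraint values g_i(x) = a_i^T x - b_i:
  g_1((0, -1)) = 0
  g_2((0, -1)) = -1
Stationarity residual: grad f(x) + sum_i lambda_i a_i = (1, -1)
  -> stationarity FAILS
Primal feasibility (all g_i <= 0): OK
Dual feasibility (all lambda_i >= 0): OK
Complementary slackness (lambda_i * g_i(x) = 0 for all i): OK

Verdict: the first failing condition is stationarity -> stat.

stat


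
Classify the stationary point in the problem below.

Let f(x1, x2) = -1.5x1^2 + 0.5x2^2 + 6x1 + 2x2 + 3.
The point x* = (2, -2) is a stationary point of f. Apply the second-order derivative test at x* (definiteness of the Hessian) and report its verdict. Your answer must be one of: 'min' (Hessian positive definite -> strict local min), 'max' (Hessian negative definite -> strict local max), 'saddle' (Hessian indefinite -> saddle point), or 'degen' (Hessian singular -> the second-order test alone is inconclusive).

Compute the Hessian H = grad^2 f:
  H = [[-3, 0], [0, 1]]
Verify stationarity: grad f(x*) = H x* + g = (0, 0).
Eigenvalues of H: -3, 1.
Eigenvalues have mixed signs, so H is indefinite -> x* is a saddle point.

saddle


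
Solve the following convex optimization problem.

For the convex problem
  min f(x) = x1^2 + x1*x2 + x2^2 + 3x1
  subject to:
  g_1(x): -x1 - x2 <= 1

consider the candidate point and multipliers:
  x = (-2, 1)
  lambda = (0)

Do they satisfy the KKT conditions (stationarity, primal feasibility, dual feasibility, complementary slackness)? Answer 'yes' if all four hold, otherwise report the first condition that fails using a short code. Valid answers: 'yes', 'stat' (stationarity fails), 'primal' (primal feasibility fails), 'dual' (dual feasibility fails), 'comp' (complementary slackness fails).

Gradient of f: grad f(x) = Q x + c = (0, 0)
Constraint values g_i(x) = a_i^T x - b_i:
  g_1((-2, 1)) = 0
Stationarity residual: grad f(x) + sum_i lambda_i a_i = (0, 0)
  -> stationarity OK
Primal feasibility (all g_i <= 0): OK
Dual feasibility (all lambda_i >= 0): OK
Complementary slackness (lambda_i * g_i(x) = 0 for all i): OK

Verdict: yes, KKT holds.

yes


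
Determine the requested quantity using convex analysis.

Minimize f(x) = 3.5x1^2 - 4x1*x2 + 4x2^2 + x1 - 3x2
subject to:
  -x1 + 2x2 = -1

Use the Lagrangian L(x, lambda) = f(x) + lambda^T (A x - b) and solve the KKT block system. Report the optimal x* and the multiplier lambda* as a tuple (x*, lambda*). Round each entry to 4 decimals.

Form the Lagrangian:
  L(x, lambda) = (1/2) x^T Q x + c^T x + lambda^T (A x - b)
Stationarity (grad_x L = 0): Q x + c + A^T lambda = 0.
Primal feasibility: A x = b.

This gives the KKT block system:
  [ Q   A^T ] [ x     ]   [-c ]
  [ A    0  ] [ lambda ] = [ b ]

Solving the linear system:
  x*      = (0.1, -0.45)
  lambda* = (3.5)
  f(x*)   = 2.475

x* = (0.1, -0.45), lambda* = (3.5)


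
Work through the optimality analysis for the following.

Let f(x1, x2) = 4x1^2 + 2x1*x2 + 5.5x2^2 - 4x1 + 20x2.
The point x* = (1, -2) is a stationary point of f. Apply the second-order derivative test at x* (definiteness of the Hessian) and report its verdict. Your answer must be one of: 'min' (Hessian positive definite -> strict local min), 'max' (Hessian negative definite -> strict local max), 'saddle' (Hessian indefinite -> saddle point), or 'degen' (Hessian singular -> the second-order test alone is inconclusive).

Compute the Hessian H = grad^2 f:
  H = [[8, 2], [2, 11]]
Verify stationarity: grad f(x*) = H x* + g = (0, 0).
Eigenvalues of H: 7, 12.
Both eigenvalues > 0, so H is positive definite -> x* is a strict local min.

min


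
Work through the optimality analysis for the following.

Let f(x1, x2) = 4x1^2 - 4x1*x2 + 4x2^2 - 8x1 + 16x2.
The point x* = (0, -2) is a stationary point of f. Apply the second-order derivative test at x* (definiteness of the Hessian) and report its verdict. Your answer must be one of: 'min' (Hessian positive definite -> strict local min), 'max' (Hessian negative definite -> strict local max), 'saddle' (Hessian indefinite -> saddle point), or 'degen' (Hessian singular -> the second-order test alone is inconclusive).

Compute the Hessian H = grad^2 f:
  H = [[8, -4], [-4, 8]]
Verify stationarity: grad f(x*) = H x* + g = (0, 0).
Eigenvalues of H: 4, 12.
Both eigenvalues > 0, so H is positive definite -> x* is a strict local min.

min


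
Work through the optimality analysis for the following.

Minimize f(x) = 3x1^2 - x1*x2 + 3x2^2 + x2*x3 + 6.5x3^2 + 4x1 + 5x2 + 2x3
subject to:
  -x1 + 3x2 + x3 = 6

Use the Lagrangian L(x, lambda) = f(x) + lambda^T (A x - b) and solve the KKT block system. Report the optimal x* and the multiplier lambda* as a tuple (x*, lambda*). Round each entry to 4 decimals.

Form the Lagrangian:
  L(x, lambda) = (1/2) x^T Q x + c^T x + lambda^T (A x - b)
Stationarity (grad_x L = 0): Q x + c + A^T lambda = 0.
Primal feasibility: A x = b.

This gives the KKT block system:
  [ Q   A^T ] [ x     ]   [-c ]
  [ A    0  ] [ lambda ] = [ b ]

Solving the linear system:
  x*      = (-1.2778, 1.5313, 0.1282)
  lambda* = (-5.198)
  f(x*)   = 16.995

x* = (-1.2778, 1.5313, 0.1282), lambda* = (-5.198)


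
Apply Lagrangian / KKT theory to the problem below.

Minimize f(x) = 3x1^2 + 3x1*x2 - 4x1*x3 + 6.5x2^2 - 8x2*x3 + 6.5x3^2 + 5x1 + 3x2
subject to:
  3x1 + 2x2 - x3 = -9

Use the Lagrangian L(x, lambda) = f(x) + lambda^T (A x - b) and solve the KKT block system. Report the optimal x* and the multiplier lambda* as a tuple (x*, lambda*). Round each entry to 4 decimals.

Form the Lagrangian:
  L(x, lambda) = (1/2) x^T Q x + c^T x + lambda^T (A x - b)
Stationarity (grad_x L = 0): Q x + c + A^T lambda = 0.
Primal feasibility: A x = b.

This gives the KKT block system:
  [ Q   A^T ] [ x     ]   [-c ]
  [ A    0  ] [ lambda ] = [ b ]

Solving the linear system:
  x*      = (-2.858, -0.7564, -1.0866)
  lambda* = (3.3568)
  f(x*)   = 6.8262

x* = (-2.858, -0.7564, -1.0866), lambda* = (3.3568)


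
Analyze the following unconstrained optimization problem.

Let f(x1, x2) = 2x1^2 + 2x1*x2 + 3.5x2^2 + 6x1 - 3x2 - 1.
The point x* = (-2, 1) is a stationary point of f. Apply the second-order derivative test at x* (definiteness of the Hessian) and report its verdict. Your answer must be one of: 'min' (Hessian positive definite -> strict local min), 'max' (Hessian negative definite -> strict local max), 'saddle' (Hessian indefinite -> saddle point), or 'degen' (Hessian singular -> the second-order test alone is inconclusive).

Compute the Hessian H = grad^2 f:
  H = [[4, 2], [2, 7]]
Verify stationarity: grad f(x*) = H x* + g = (0, 0).
Eigenvalues of H: 3, 8.
Both eigenvalues > 0, so H is positive definite -> x* is a strict local min.

min


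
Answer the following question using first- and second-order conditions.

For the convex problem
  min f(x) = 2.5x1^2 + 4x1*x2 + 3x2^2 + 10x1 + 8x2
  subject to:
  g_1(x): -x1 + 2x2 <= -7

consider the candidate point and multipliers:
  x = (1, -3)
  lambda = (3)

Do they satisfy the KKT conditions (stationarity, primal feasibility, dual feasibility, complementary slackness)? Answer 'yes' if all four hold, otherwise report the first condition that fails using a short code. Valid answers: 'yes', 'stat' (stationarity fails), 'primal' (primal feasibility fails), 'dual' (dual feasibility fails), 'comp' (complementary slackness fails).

Gradient of f: grad f(x) = Q x + c = (3, -6)
Constraint values g_i(x) = a_i^T x - b_i:
  g_1((1, -3)) = 0
Stationarity residual: grad f(x) + sum_i lambda_i a_i = (0, 0)
  -> stationarity OK
Primal feasibility (all g_i <= 0): OK
Dual feasibility (all lambda_i >= 0): OK
Complementary slackness (lambda_i * g_i(x) = 0 for all i): OK

Verdict: yes, KKT holds.

yes


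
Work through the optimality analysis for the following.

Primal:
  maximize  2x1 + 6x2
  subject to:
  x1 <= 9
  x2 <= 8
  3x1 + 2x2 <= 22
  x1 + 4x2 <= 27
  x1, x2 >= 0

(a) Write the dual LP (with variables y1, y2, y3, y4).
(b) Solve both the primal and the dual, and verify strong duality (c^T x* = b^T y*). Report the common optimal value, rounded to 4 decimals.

The standard primal-dual pair for 'max c^T x s.t. A x <= b, x >= 0' is:
  Dual:  min b^T y  s.t.  A^T y >= c,  y >= 0.

So the dual LP is:
  minimize  9y1 + 8y2 + 22y3 + 27y4
  subject to:
    y1 + 3y3 + y4 >= 2
    y2 + 2y3 + 4y4 >= 6
    y1, y2, y3, y4 >= 0

Solving the primal: x* = (3.4, 5.9).
  primal value c^T x* = 42.2.
Solving the dual: y* = (0, 0, 0.2, 1.4).
  dual value b^T y* = 42.2.
Strong duality: c^T x* = b^T y*. Confirmed.

42.2


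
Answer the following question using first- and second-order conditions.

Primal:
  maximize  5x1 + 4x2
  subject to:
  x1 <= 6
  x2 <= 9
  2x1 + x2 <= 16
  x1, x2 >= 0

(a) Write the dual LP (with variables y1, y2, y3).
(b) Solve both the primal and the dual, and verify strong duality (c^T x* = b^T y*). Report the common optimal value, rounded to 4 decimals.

The standard primal-dual pair for 'max c^T x s.t. A x <= b, x >= 0' is:
  Dual:  min b^T y  s.t.  A^T y >= c,  y >= 0.

So the dual LP is:
  minimize  6y1 + 9y2 + 16y3
  subject to:
    y1 + 2y3 >= 5
    y2 + y3 >= 4
    y1, y2, y3 >= 0

Solving the primal: x* = (3.5, 9).
  primal value c^T x* = 53.5.
Solving the dual: y* = (0, 1.5, 2.5).
  dual value b^T y* = 53.5.
Strong duality: c^T x* = b^T y*. Confirmed.

53.5


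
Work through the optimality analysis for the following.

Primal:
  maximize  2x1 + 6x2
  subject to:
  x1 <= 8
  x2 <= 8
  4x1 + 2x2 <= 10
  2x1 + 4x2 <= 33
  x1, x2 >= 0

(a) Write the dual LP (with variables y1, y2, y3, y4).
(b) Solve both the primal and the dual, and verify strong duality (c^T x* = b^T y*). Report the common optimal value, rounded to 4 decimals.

The standard primal-dual pair for 'max c^T x s.t. A x <= b, x >= 0' is:
  Dual:  min b^T y  s.t.  A^T y >= c,  y >= 0.

So the dual LP is:
  minimize  8y1 + 8y2 + 10y3 + 33y4
  subject to:
    y1 + 4y3 + 2y4 >= 2
    y2 + 2y3 + 4y4 >= 6
    y1, y2, y3, y4 >= 0

Solving the primal: x* = (0, 5).
  primal value c^T x* = 30.
Solving the dual: y* = (0, 0, 3, 0).
  dual value b^T y* = 30.
Strong duality: c^T x* = b^T y*. Confirmed.

30


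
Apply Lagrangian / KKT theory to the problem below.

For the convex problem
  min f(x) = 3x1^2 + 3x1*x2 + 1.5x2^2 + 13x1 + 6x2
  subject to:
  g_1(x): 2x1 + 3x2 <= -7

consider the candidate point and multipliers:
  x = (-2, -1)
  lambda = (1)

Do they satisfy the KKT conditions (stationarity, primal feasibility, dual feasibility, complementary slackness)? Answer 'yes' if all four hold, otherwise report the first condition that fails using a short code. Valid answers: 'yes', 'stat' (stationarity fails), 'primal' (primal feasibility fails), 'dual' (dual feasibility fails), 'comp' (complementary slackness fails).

Gradient of f: grad f(x) = Q x + c = (-2, -3)
Constraint values g_i(x) = a_i^T x - b_i:
  g_1((-2, -1)) = 0
Stationarity residual: grad f(x) + sum_i lambda_i a_i = (0, 0)
  -> stationarity OK
Primal feasibility (all g_i <= 0): OK
Dual feasibility (all lambda_i >= 0): OK
Complementary slackness (lambda_i * g_i(x) = 0 for all i): OK

Verdict: yes, KKT holds.

yes


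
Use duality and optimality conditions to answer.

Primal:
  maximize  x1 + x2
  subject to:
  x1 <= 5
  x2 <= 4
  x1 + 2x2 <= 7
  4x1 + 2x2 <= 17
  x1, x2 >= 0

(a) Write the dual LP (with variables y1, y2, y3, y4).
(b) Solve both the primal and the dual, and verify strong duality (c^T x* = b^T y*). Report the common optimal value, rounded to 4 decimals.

The standard primal-dual pair for 'max c^T x s.t. A x <= b, x >= 0' is:
  Dual:  min b^T y  s.t.  A^T y >= c,  y >= 0.

So the dual LP is:
  minimize  5y1 + 4y2 + 7y3 + 17y4
  subject to:
    y1 + y3 + 4y4 >= 1
    y2 + 2y3 + 2y4 >= 1
    y1, y2, y3, y4 >= 0

Solving the primal: x* = (3.3333, 1.8333).
  primal value c^T x* = 5.1667.
Solving the dual: y* = (0, 0, 0.3333, 0.1667).
  dual value b^T y* = 5.1667.
Strong duality: c^T x* = b^T y*. Confirmed.

5.1667


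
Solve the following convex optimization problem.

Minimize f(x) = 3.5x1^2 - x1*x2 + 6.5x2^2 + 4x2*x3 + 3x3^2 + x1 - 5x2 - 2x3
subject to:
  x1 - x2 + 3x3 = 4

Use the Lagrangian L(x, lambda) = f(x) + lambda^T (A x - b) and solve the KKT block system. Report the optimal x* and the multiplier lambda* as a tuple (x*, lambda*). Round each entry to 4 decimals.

Form the Lagrangian:
  L(x, lambda) = (1/2) x^T Q x + c^T x + lambda^T (A x - b)
Stationarity (grad_x L = 0): Q x + c + A^T lambda = 0.
Primal feasibility: A x = b.

This gives the KKT block system:
  [ Q   A^T ] [ x     ]   [-c ]
  [ A    0  ] [ lambda ] = [ b ]

Solving the linear system:
  x*      = (0.0803, -0.1281, 1.2639)
  lambda* = (-1.6902)
  f(x*)   = 2.4771

x* = (0.0803, -0.1281, 1.2639), lambda* = (-1.6902)


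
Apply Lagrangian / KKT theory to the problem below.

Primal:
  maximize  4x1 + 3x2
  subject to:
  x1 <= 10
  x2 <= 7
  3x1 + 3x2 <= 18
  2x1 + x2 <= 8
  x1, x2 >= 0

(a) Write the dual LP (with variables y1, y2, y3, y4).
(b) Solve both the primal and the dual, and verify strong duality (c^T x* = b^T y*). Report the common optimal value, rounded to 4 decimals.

The standard primal-dual pair for 'max c^T x s.t. A x <= b, x >= 0' is:
  Dual:  min b^T y  s.t.  A^T y >= c,  y >= 0.

So the dual LP is:
  minimize  10y1 + 7y2 + 18y3 + 8y4
  subject to:
    y1 + 3y3 + 2y4 >= 4
    y2 + 3y3 + y4 >= 3
    y1, y2, y3, y4 >= 0

Solving the primal: x* = (2, 4).
  primal value c^T x* = 20.
Solving the dual: y* = (0, 0, 0.6667, 1).
  dual value b^T y* = 20.
Strong duality: c^T x* = b^T y*. Confirmed.

20


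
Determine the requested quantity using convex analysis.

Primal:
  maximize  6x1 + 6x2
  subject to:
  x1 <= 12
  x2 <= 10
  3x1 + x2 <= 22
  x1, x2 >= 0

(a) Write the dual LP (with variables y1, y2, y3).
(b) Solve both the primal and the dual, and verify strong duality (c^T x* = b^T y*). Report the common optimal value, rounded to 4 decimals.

The standard primal-dual pair for 'max c^T x s.t. A x <= b, x >= 0' is:
  Dual:  min b^T y  s.t.  A^T y >= c,  y >= 0.

So the dual LP is:
  minimize  12y1 + 10y2 + 22y3
  subject to:
    y1 + 3y3 >= 6
    y2 + y3 >= 6
    y1, y2, y3 >= 0

Solving the primal: x* = (4, 10).
  primal value c^T x* = 84.
Solving the dual: y* = (0, 4, 2).
  dual value b^T y* = 84.
Strong duality: c^T x* = b^T y*. Confirmed.

84


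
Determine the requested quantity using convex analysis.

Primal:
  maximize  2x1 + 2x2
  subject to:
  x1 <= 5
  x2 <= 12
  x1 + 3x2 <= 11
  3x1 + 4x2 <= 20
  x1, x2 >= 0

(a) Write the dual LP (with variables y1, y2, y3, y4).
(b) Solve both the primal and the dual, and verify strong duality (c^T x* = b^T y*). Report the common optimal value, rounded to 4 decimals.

The standard primal-dual pair for 'max c^T x s.t. A x <= b, x >= 0' is:
  Dual:  min b^T y  s.t.  A^T y >= c,  y >= 0.

So the dual LP is:
  minimize  5y1 + 12y2 + 11y3 + 20y4
  subject to:
    y1 + y3 + 3y4 >= 2
    y2 + 3y3 + 4y4 >= 2
    y1, y2, y3, y4 >= 0

Solving the primal: x* = (5, 1.25).
  primal value c^T x* = 12.5.
Solving the dual: y* = (0.5, 0, 0, 0.5).
  dual value b^T y* = 12.5.
Strong duality: c^T x* = b^T y*. Confirmed.

12.5


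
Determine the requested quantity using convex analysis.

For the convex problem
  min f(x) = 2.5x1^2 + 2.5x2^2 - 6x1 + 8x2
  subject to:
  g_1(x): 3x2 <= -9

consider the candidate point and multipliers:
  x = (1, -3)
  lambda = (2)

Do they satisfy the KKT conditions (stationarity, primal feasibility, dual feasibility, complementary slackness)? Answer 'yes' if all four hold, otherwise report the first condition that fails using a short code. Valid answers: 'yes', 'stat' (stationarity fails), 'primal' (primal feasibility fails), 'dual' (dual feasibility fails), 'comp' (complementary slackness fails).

Gradient of f: grad f(x) = Q x + c = (-1, -7)
Constraint values g_i(x) = a_i^T x - b_i:
  g_1((1, -3)) = 0
Stationarity residual: grad f(x) + sum_i lambda_i a_i = (-1, -1)
  -> stationarity FAILS
Primal feasibility (all g_i <= 0): OK
Dual feasibility (all lambda_i >= 0): OK
Complementary slackness (lambda_i * g_i(x) = 0 for all i): OK

Verdict: the first failing condition is stationarity -> stat.

stat


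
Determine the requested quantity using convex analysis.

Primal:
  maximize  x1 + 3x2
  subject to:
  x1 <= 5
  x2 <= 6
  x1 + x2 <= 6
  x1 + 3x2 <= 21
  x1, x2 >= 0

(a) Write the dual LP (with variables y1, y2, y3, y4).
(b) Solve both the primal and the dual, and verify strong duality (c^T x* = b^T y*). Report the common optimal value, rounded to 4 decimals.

The standard primal-dual pair for 'max c^T x s.t. A x <= b, x >= 0' is:
  Dual:  min b^T y  s.t.  A^T y >= c,  y >= 0.

So the dual LP is:
  minimize  5y1 + 6y2 + 6y3 + 21y4
  subject to:
    y1 + y3 + y4 >= 1
    y2 + y3 + 3y4 >= 3
    y1, y2, y3, y4 >= 0

Solving the primal: x* = (0, 6).
  primal value c^T x* = 18.
Solving the dual: y* = (0, 2, 1, 0).
  dual value b^T y* = 18.
Strong duality: c^T x* = b^T y*. Confirmed.

18
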